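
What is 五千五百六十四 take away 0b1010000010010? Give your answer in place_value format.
Convert 五千五百六十四 (Chinese numeral) → 5×1000 + 5×100 + 6×10 + 4 = 5564 (decimal)
Convert 0b1010000010010 (binary) → 4096 + 1024 + 16 + 2 = 5138 (decimal)
Compute 5564 - 5138 = 426
Convert 426 (decimal) → 426 = 4×100 + 2×10 + 6 → 4 hundreds, 2 tens, 6 ones (place-value notation)
4 hundreds, 2 tens, 6 ones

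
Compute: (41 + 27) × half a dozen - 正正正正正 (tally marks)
Convert half a dozen (colloquial) → 6 (decimal)
Convert 正正正正正 (tally marks) → 5 + 5 + 5 + 5 + 5 = 25 (decimal)
Expression in decimal: (41 + 27) × 6 - 25
Parentheses first: 41 + 27 = 68
Multiply: 68 × 6 = 408
Subtract: 408 - 25 = 383
383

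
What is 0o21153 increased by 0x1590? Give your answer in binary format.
Convert 0o21153 (octal) → 2×4096 + 1×512 + 1×64 + 5×8 + 3 = 8811 (decimal)
Convert 0x1590 (hexadecimal) → 1×4096 + 5×256 + 9×16 = 5520 (decimal)
Compute 8811 + 5520 = 14331
Convert 14331 (decimal) → 14331 = 8192 + 4096 + 1024 + 512 + 256 + 128 + 64 + 32 + 16 + 8 + 2 + 1 → 0b11011111111011 (binary)
0b11011111111011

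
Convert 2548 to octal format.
Convert 2548 (decimal) → 2548 = 4×512 + 7×64 + 6×8 + 4 → 0o4764 (octal)
0o4764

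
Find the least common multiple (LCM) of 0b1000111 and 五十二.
Convert 0b1000111 (binary) → 64 + 4 + 2 + 1 = 71 (decimal)
Convert 五十二 (Chinese numeral) → 5×10 + 2 = 52 (decimal)
Compute lcm(71, 52) = 3692
3692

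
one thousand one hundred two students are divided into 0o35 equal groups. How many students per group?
Convert one thousand one hundred two (English words) → 1×1000 + 1×100 + 2 = 1102 (decimal)
Convert 0o35 (octal) → 3×8 + 5 = 29 (decimal)
Compute 1102 ÷ 29 = 38
38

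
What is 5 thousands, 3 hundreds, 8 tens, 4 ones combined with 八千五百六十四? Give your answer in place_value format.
Convert 5 thousands, 3 hundreds, 8 tens, 4 ones (place-value notation) → 5×1000 + 3×100 + 8×10 + 4 = 5384 (decimal)
Convert 八千五百六十四 (Chinese numeral) → 8×1000 + 5×100 + 6×10 + 4 = 8564 (decimal)
Compute 5384 + 8564 = 13948
Convert 13948 (decimal) → 13948 = 13×1000 + 9×100 + 4×10 + 8 → 13 thousands, 9 hundreds, 4 tens, 8 ones (place-value notation)
13 thousands, 9 hundreds, 4 tens, 8 ones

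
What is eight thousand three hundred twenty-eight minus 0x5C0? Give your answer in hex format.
Convert eight thousand three hundred twenty-eight (English words) → 8×1000 + 3×100 + 28 = 8328 (decimal)
Convert 0x5C0 (hexadecimal) → 5×256 + 12×16 = 1472 (decimal)
Compute 8328 - 1472 = 6856
Convert 6856 (decimal) → 6856 = 1×4096 + 10×256 + 12×16 + 8 → 0x1AC8 (hexadecimal)
0x1AC8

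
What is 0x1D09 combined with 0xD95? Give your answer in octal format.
Convert 0x1D09 (hexadecimal) → 1×4096 + 13×256 + 9 = 7433 (decimal)
Convert 0xD95 (hexadecimal) → 13×256 + 9×16 + 5 = 3477 (decimal)
Compute 7433 + 3477 = 10910
Convert 10910 (decimal) → 10910 = 2×4096 + 5×512 + 2×64 + 3×8 + 6 → 0o25236 (octal)
0o25236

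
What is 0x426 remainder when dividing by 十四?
Convert 0x426 (hexadecimal) → 4×256 + 2×16 + 6 = 1062 (decimal)
Convert 十四 (Chinese numeral) → 1×10 + 4 = 14 (decimal)
Compute 1062 mod 14 = 12
12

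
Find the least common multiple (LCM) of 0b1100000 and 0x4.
Convert 0b1100000 (binary) → 64 + 32 = 96 (decimal)
Convert 0x4 (hexadecimal) → 4 (decimal)
Compute lcm(96, 4) = 96
96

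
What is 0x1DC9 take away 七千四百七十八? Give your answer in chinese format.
Convert 0x1DC9 (hexadecimal) → 1×4096 + 13×256 + 12×16 + 9 = 7625 (decimal)
Convert 七千四百七十八 (Chinese numeral) → 7×1000 + 4×100 + 7×10 + 8 = 7478 (decimal)
Compute 7625 - 7478 = 147
Convert 147 (decimal) → 147 = 1×100 + 4×10 + 7 → 一百四十七 (Chinese numeral)
一百四十七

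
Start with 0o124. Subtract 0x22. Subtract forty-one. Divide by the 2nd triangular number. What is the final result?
Convert 0o124 (octal) → 1×64 + 2×8 + 4 = 84 (decimal)
Start: 84
Convert 0x22 (hexadecimal) → 2×16 + 2 = 34 (decimal)
84 - 34 = 50
Convert forty-one (English words) → 41 (decimal)
50 - 41 = 9
Convert the 2nd triangular number (triangular index) → 2×3/2 = 3 (decimal)
9 ÷ 3 = 3
3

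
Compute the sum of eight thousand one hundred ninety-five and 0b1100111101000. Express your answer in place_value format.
Convert eight thousand one hundred ninety-five (English words) → 8×1000 + 1×100 + 95 = 8195 (decimal)
Convert 0b1100111101000 (binary) → 4096 + 2048 + 256 + 128 + 64 + 32 + 8 = 6632 (decimal)
Compute 8195 + 6632 = 14827
Convert 14827 (decimal) → 14827 = 14×1000 + 8×100 + 2×10 + 7 → 14 thousands, 8 hundreds, 2 tens, 7 ones (place-value notation)
14 thousands, 8 hundreds, 2 tens, 7 ones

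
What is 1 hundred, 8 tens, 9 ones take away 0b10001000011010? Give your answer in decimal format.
Convert 1 hundred, 8 tens, 9 ones (place-value notation) → 1×100 + 8×10 + 9 = 189 (decimal)
Convert 0b10001000011010 (binary) → 8192 + 512 + 16 + 8 + 2 = 8730 (decimal)
Compute 189 - 8730 = -8541
-8541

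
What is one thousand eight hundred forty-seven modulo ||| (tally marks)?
Convert one thousand eight hundred forty-seven (English words) → 1×1000 + 8×100 + 47 = 1847 (decimal)
Convert ||| (tally marks) → 3 (decimal)
Compute 1847 mod 3 = 2
2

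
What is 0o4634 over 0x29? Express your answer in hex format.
Convert 0o4634 (octal) → 4×512 + 6×64 + 3×8 + 4 = 2460 (decimal)
Convert 0x29 (hexadecimal) → 2×16 + 9 = 41 (decimal)
Compute 2460 ÷ 41 = 60
Convert 60 (decimal) → 60 = 3×16 + 12 → 0x3C (hexadecimal)
0x3C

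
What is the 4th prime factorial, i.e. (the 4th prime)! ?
Convert the 4th prime (prime index) → 7 (decimal)
Compute 7! = 5040
5040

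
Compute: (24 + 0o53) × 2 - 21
Convert 0o53 (octal) → 5×8 + 3 = 43 (decimal)
Expression in decimal: (24 + 43) × 2 - 21
Parentheses first: 24 + 43 = 67
Multiply: 67 × 2 = 134
Subtract: 134 - 21 = 113
113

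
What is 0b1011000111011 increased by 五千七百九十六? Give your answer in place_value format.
Convert 0b1011000111011 (binary) → 4096 + 1024 + 512 + 32 + 16 + 8 + 2 + 1 = 5691 (decimal)
Convert 五千七百九十六 (Chinese numeral) → 5×1000 + 7×100 + 9×10 + 6 = 5796 (decimal)
Compute 5691 + 5796 = 11487
Convert 11487 (decimal) → 11487 = 11×1000 + 4×100 + 8×10 + 7 → 11 thousands, 4 hundreds, 8 tens, 7 ones (place-value notation)
11 thousands, 4 hundreds, 8 tens, 7 ones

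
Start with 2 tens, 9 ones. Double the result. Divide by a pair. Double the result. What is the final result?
Convert 2 tens, 9 ones (place-value notation) → 2×10 + 9 = 29 (decimal)
Start: 29
29 × 2 = 58
Convert a pair (colloquial) → 2 (decimal)
58 ÷ 2 = 29
29 × 2 = 58
58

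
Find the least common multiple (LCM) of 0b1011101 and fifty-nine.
Convert 0b1011101 (binary) → 64 + 16 + 8 + 4 + 1 = 93 (decimal)
Convert fifty-nine (English words) → 59 (decimal)
Compute lcm(93, 59) = 5487
5487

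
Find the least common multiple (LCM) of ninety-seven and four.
Convert ninety-seven (English words) → 97 (decimal)
Convert four (English words) → 4 (decimal)
Compute lcm(97, 4) = 388
388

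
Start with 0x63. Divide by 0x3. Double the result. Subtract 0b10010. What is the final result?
Convert 0x63 (hexadecimal) → 6×16 + 3 = 99 (decimal)
Start: 99
Convert 0x3 (hexadecimal) → 3 (decimal)
99 ÷ 3 = 33
33 × 2 = 66
Convert 0b10010 (binary) → 16 + 2 = 18 (decimal)
66 - 18 = 48
48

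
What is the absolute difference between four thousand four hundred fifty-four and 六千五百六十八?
Convert four thousand four hundred fifty-four (English words) → 4×1000 + 4×100 + 54 = 4454 (decimal)
Convert 六千五百六十八 (Chinese numeral) → 6×1000 + 5×100 + 6×10 + 8 = 6568 (decimal)
Compute |4454 - 6568| = 2114
2114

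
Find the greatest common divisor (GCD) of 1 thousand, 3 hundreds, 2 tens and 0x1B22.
Convert 1 thousand, 3 hundreds, 2 tens (place-value notation) → 1×1000 + 3×100 + 2×10 = 1320 (decimal)
Convert 0x1B22 (hexadecimal) → 1×4096 + 11×256 + 2×16 + 2 = 6946 (decimal)
Compute gcd(1320, 6946) = 2
2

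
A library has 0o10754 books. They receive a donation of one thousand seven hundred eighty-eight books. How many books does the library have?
Convert 0o10754 (octal) → 1×4096 + 7×64 + 5×8 + 4 = 4588 (decimal)
Convert one thousand seven hundred eighty-eight (English words) → 1×1000 + 7×100 + 88 = 1788 (decimal)
Compute 4588 + 1788 = 6376
6376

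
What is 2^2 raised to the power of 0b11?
Convert 2^2 (power) → 4 (decimal)
Convert 0b11 (binary) → 2 + 1 = 3 (decimal)
Compute 4 ^ 3 = 64
64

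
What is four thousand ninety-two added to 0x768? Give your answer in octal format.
Convert four thousand ninety-two (English words) → 4×1000 + 92 = 4092 (decimal)
Convert 0x768 (hexadecimal) → 7×256 + 6×16 + 8 = 1896 (decimal)
Compute 4092 + 1896 = 5988
Convert 5988 (decimal) → 5988 = 1×4096 + 3×512 + 5×64 + 4×8 + 4 → 0o13544 (octal)
0o13544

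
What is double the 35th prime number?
The 35th prime number = 149
Compute 149 × 2 = 298
298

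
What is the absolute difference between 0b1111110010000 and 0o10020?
Convert 0b1111110010000 (binary) → 4096 + 2048 + 1024 + 512 + 256 + 128 + 16 = 8080 (decimal)
Convert 0o10020 (octal) → 1×4096 + 2×8 = 4112 (decimal)
Compute |8080 - 4112| = 3968
3968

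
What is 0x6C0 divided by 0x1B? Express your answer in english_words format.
Convert 0x6C0 (hexadecimal) → 6×256 + 12×16 = 1728 (decimal)
Convert 0x1B (hexadecimal) → 1×16 + 11 = 27 (decimal)
Compute 1728 ÷ 27 = 64
Convert 64 (decimal) → sixty-four (English words)
sixty-four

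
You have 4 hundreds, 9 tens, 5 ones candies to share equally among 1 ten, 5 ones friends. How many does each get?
Convert 4 hundreds, 9 tens, 5 ones (place-value notation) → 4×100 + 9×10 + 5 = 495 (decimal)
Convert 1 ten, 5 ones (place-value notation) → 1×10 + 5 = 15 (decimal)
Compute 495 ÷ 15 = 33
33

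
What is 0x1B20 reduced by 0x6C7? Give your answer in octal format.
Convert 0x1B20 (hexadecimal) → 1×4096 + 11×256 + 2×16 = 6944 (decimal)
Convert 0x6C7 (hexadecimal) → 6×256 + 12×16 + 7 = 1735 (decimal)
Compute 6944 - 1735 = 5209
Convert 5209 (decimal) → 5209 = 1×4096 + 2×512 + 1×64 + 3×8 + 1 → 0o12131 (octal)
0o12131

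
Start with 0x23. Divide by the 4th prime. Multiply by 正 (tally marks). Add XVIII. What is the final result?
Convert 0x23 (hexadecimal) → 2×16 + 3 = 35 (decimal)
Start: 35
Convert the 4th prime (prime index) → 7 (decimal)
35 ÷ 7 = 5
Convert 正 (tally marks) → 5 (decimal)
5 × 5 = 25
Convert XVIII (Roman numeral) → 10 + 5 + 1 + 1 + 1 = 18 (decimal)
25 + 18 = 43
43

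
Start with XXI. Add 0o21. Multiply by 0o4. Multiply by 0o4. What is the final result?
Convert XXI (Roman numeral) → 10 + 10 + 1 = 21 (decimal)
Start: 21
Convert 0o21 (octal) → 2×8 + 1 = 17 (decimal)
21 + 17 = 38
Convert 0o4 (octal) → 4 (decimal)
38 × 4 = 152
Convert 0o4 (octal) → 4 (decimal)
152 × 4 = 608
608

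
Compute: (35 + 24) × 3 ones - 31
Convert 3 ones (place-value notation) → 3 (decimal)
Expression in decimal: (35 + 24) × 3 - 31
Parentheses first: 35 + 24 = 59
Multiply: 59 × 3 = 177
Subtract: 177 - 31 = 146
146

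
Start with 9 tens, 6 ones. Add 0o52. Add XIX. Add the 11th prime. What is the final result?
Convert 9 tens, 6 ones (place-value notation) → 9×10 + 6 = 96 (decimal)
Start: 96
Convert 0o52 (octal) → 5×8 + 2 = 42 (decimal)
96 + 42 = 138
Convert XIX (Roman numeral) → 10 + 9 = 19 (decimal)
138 + 19 = 157
Convert the 11th prime (prime index) → 31 (decimal)
157 + 31 = 188
188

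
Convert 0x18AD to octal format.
Convert 0x18AD (hexadecimal) → 1×4096 + 8×256 + 10×16 + 13 = 6317 (decimal)
Convert 6317 (decimal) → 6317 = 1×4096 + 4×512 + 2×64 + 5×8 + 5 → 0o14255 (octal)
0o14255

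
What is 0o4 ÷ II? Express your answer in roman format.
Convert 0o4 (octal) → 4 (decimal)
Convert II (Roman numeral) → 1 + 1 = 2 (decimal)
Compute 4 ÷ 2 = 2
Convert 2 (decimal) → 2 = 1 + 1 → II (Roman numeral)
II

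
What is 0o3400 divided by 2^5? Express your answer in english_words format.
Convert 0o3400 (octal) → 3×512 + 4×64 = 1792 (decimal)
Convert 2^5 (power) → 32 (decimal)
Compute 1792 ÷ 32 = 56
Convert 56 (decimal) → fifty-six (English words)
fifty-six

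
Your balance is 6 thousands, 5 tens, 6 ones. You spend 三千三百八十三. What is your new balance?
Convert 6 thousands, 5 tens, 6 ones (place-value notation) → 6×1000 + 5×10 + 6 = 6056 (decimal)
Convert 三千三百八十三 (Chinese numeral) → 3×1000 + 3×100 + 8×10 + 3 = 3383 (decimal)
Compute 6056 - 3383 = 2673
2673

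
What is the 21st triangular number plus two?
The 21st triangular number = 21×22/2 = 231
Convert two (English words) → 2 (decimal)
Compute 231 + 2 = 233
233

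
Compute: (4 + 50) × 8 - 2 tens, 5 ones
Convert 2 tens, 5 ones (place-value notation) → 2×10 + 5 = 25 (decimal)
Expression in decimal: (4 + 50) × 8 - 25
Parentheses first: 4 + 50 = 54
Multiply: 54 × 8 = 432
Subtract: 432 - 25 = 407
407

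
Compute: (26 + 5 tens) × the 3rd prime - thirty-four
Convert 5 tens (place-value notation) → 5×10 = 50 (decimal)
Convert the 3rd prime (prime index) → 5 (decimal)
Convert thirty-four (English words) → 34 (decimal)
Expression in decimal: (26 + 50) × 5 - 34
Parentheses first: 26 + 50 = 76
Multiply: 76 × 5 = 380
Subtract: 380 - 34 = 346
346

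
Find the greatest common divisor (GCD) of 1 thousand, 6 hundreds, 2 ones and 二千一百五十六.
Convert 1 thousand, 6 hundreds, 2 ones (place-value notation) → 1×1000 + 6×100 + 2 = 1602 (decimal)
Convert 二千一百五十六 (Chinese numeral) → 2×1000 + 1×100 + 5×10 + 6 = 2156 (decimal)
Compute gcd(1602, 2156) = 2
2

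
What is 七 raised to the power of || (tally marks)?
Convert 七 (Chinese numeral) → 7 (decimal)
Convert || (tally marks) → 2 (decimal)
Compute 7 ^ 2 = 49
49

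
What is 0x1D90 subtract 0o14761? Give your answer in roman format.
Convert 0x1D90 (hexadecimal) → 1×4096 + 13×256 + 9×16 = 7568 (decimal)
Convert 0o14761 (octal) → 1×4096 + 4×512 + 7×64 + 6×8 + 1 = 6641 (decimal)
Compute 7568 - 6641 = 927
Convert 927 (decimal) → 927 = 900 + 10 + 10 + 5 + 1 + 1 → CMXXVII (Roman numeral)
CMXXVII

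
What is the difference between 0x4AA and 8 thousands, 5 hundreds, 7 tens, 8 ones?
Convert 0x4AA (hexadecimal) → 4×256 + 10×16 + 10 = 1194 (decimal)
Convert 8 thousands, 5 hundreds, 7 tens, 8 ones (place-value notation) → 8×1000 + 5×100 + 7×10 + 8 = 8578 (decimal)
Difference: |1194 - 8578| = 7384
7384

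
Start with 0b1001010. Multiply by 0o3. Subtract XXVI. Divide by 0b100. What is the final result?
Convert 0b1001010 (binary) → 64 + 8 + 2 = 74 (decimal)
Start: 74
Convert 0o3 (octal) → 3 (decimal)
74 × 3 = 222
Convert XXVI (Roman numeral) → 10 + 10 + 5 + 1 = 26 (decimal)
222 - 26 = 196
Convert 0b100 (binary) → 4 (decimal)
196 ÷ 4 = 49
49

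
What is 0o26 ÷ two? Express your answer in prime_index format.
Convert 0o26 (octal) → 2×8 + 6 = 22 (decimal)
Convert two (English words) → 2 (decimal)
Compute 22 ÷ 2 = 11
Convert 11 (decimal) → the 5th prime (prime index)
the 5th prime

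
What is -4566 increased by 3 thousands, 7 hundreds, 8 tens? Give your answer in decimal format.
Convert 3 thousands, 7 hundreds, 8 tens (place-value notation) → 3×1000 + 7×100 + 8×10 = 3780 (decimal)
Compute -4566 + 3780 = -786
-786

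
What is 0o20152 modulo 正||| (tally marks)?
Convert 0o20152 (octal) → 2×4096 + 1×64 + 5×8 + 2 = 8298 (decimal)
Convert 正||| (tally marks) → 5 + 3 = 8 (decimal)
Compute 8298 mod 8 = 2
2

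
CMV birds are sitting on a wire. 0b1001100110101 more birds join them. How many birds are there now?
Convert CMV (Roman numeral) → 900 + 5 = 905 (decimal)
Convert 0b1001100110101 (binary) → 4096 + 512 + 256 + 32 + 16 + 4 + 1 = 4917 (decimal)
Compute 905 + 4917 = 5822
5822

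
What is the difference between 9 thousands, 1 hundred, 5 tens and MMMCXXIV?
Convert 9 thousands, 1 hundred, 5 tens (place-value notation) → 9×1000 + 1×100 + 5×10 = 9150 (decimal)
Convert MMMCXXIV (Roman numeral) → 1000 + 1000 + 1000 + 100 + 10 + 10 + 4 = 3124 (decimal)
Difference: |9150 - 3124| = 6026
6026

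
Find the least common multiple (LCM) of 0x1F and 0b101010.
Convert 0x1F (hexadecimal) → 1×16 + 15 = 31 (decimal)
Convert 0b101010 (binary) → 32 + 8 + 2 = 42 (decimal)
Compute lcm(31, 42) = 1302
1302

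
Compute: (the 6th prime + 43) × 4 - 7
Convert the 6th prime (prime index) → 13 (decimal)
Expression in decimal: (13 + 43) × 4 - 7
Parentheses first: 13 + 43 = 56
Multiply: 56 × 4 = 224
Subtract: 224 - 7 = 217
217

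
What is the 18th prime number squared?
The 18th prime number = 61
Compute 61² = 61 × 61 = 3721
3721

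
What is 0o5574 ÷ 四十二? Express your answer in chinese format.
Convert 0o5574 (octal) → 5×512 + 5×64 + 7×8 + 4 = 2940 (decimal)
Convert 四十二 (Chinese numeral) → 4×10 + 2 = 42 (decimal)
Compute 2940 ÷ 42 = 70
Convert 70 (decimal) → 70 = 7×10 → 七十 (Chinese numeral)
七十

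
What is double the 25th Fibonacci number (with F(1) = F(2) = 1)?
The 25th Fibonacci number (with F(1) = F(2) = 1) = 75025
Compute 75025 × 2 = 150050
150050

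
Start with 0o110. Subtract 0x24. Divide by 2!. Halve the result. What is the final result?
Convert 0o110 (octal) → 1×64 + 1×8 = 72 (decimal)
Start: 72
Convert 0x24 (hexadecimal) → 2×16 + 4 = 36 (decimal)
72 - 36 = 36
Convert 2! (factorial) → 2 (decimal)
36 ÷ 2 = 18
18 ÷ 2 = 9
9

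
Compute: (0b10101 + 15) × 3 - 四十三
Convert 0b10101 (binary) → 16 + 4 + 1 = 21 (decimal)
Convert 四十三 (Chinese numeral) → 4×10 + 3 = 43 (decimal)
Expression in decimal: (21 + 15) × 3 - 43
Parentheses first: 21 + 15 = 36
Multiply: 36 × 3 = 108
Subtract: 108 - 43 = 65
65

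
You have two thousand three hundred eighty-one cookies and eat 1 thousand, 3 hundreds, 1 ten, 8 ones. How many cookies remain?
Convert two thousand three hundred eighty-one (English words) → 2×1000 + 3×100 + 81 = 2381 (decimal)
Convert 1 thousand, 3 hundreds, 1 ten, 8 ones (place-value notation) → 1×1000 + 3×100 + 1×10 + 8 = 1318 (decimal)
Compute 2381 - 1318 = 1063
1063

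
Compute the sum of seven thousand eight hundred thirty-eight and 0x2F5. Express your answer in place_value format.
Convert seven thousand eight hundred thirty-eight (English words) → 7×1000 + 8×100 + 38 = 7838 (decimal)
Convert 0x2F5 (hexadecimal) → 2×256 + 15×16 + 5 = 757 (decimal)
Compute 7838 + 757 = 8595
Convert 8595 (decimal) → 8595 = 8×1000 + 5×100 + 9×10 + 5 → 8 thousands, 5 hundreds, 9 tens, 5 ones (place-value notation)
8 thousands, 5 hundreds, 9 tens, 5 ones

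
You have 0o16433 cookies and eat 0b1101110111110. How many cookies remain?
Convert 0o16433 (octal) → 1×4096 + 6×512 + 4×64 + 3×8 + 3 = 7451 (decimal)
Convert 0b1101110111110 (binary) → 4096 + 2048 + 512 + 256 + 128 + 32 + 16 + 8 + 4 + 2 = 7102 (decimal)
Compute 7451 - 7102 = 349
349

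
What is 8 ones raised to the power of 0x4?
Convert 8 ones (place-value notation) → 8 (decimal)
Convert 0x4 (hexadecimal) → 4 (decimal)
Compute 8 ^ 4 = 4096
4096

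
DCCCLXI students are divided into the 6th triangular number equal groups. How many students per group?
Convert DCCCLXI (Roman numeral) → 500 + 100 + 100 + 100 + 50 + 10 + 1 = 861 (decimal)
Convert the 6th triangular number (triangular index) → 6×7/2 = 21 (decimal)
Compute 861 ÷ 21 = 41
41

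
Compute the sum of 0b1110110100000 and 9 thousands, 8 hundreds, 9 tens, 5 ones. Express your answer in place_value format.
Convert 0b1110110100000 (binary) → 4096 + 2048 + 1024 + 256 + 128 + 32 = 7584 (decimal)
Convert 9 thousands, 8 hundreds, 9 tens, 5 ones (place-value notation) → 9×1000 + 8×100 + 9×10 + 5 = 9895 (decimal)
Compute 7584 + 9895 = 17479
Convert 17479 (decimal) → 17479 = 17×1000 + 4×100 + 7×10 + 9 → 17 thousands, 4 hundreds, 7 tens, 9 ones (place-value notation)
17 thousands, 4 hundreds, 7 tens, 9 ones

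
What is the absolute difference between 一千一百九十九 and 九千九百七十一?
Convert 一千一百九十九 (Chinese numeral) → 1×1000 + 1×100 + 9×10 + 9 = 1199 (decimal)
Convert 九千九百七十一 (Chinese numeral) → 9×1000 + 9×100 + 7×10 + 1 = 9971 (decimal)
Compute |1199 - 9971| = 8772
8772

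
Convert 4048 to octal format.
Convert 4048 (decimal) → 4048 = 7×512 + 7×64 + 2×8 → 0o7720 (octal)
0o7720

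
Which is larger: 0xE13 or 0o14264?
Convert 0xE13 (hexadecimal) → 14×256 + 1×16 + 3 = 3603 (decimal)
Convert 0o14264 (octal) → 1×4096 + 4×512 + 2×64 + 6×8 + 4 = 6324 (decimal)
Compare 3603 vs 6324: larger = 6324
6324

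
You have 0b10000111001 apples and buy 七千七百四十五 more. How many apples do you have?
Convert 0b10000111001 (binary) → 1024 + 32 + 16 + 8 + 1 = 1081 (decimal)
Convert 七千七百四十五 (Chinese numeral) → 7×1000 + 7×100 + 4×10 + 5 = 7745 (decimal)
Compute 1081 + 7745 = 8826
8826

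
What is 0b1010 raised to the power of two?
Convert 0b1010 (binary) → 8 + 2 = 10 (decimal)
Convert two (English words) → 2 (decimal)
Compute 10 ^ 2 = 100
100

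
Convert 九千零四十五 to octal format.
Convert 九千零四十五 (Chinese numeral) → 9×1000 + 4×10 + 5 = 9045 (decimal)
Convert 9045 (decimal) → 9045 = 2×4096 + 1×512 + 5×64 + 2×8 + 5 → 0o21525 (octal)
0o21525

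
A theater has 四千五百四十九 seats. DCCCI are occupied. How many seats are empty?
Convert 四千五百四十九 (Chinese numeral) → 4×1000 + 5×100 + 4×10 + 9 = 4549 (decimal)
Convert DCCCI (Roman numeral) → 500 + 100 + 100 + 100 + 1 = 801 (decimal)
Compute 4549 - 801 = 3748
3748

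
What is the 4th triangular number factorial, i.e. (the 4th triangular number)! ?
Convert the 4th triangular number (triangular index) → 4×5/2 = 10 (decimal)
Compute 10! = 3628800
3628800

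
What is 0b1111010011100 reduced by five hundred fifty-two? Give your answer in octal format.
Convert 0b1111010011100 (binary) → 4096 + 2048 + 1024 + 512 + 128 + 16 + 8 + 4 = 7836 (decimal)
Convert five hundred fifty-two (English words) → 5×100 + 52 = 552 (decimal)
Compute 7836 - 552 = 7284
Convert 7284 (decimal) → 7284 = 1×4096 + 6×512 + 1×64 + 6×8 + 4 → 0o16164 (octal)
0o16164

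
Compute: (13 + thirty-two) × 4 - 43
Convert thirty-two (English words) → 32 (decimal)
Expression in decimal: (13 + 32) × 4 - 43
Parentheses first: 13 + 32 = 45
Multiply: 45 × 4 = 180
Subtract: 180 - 43 = 137
137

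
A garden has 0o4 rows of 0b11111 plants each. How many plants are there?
Convert 0b11111 (binary) → 16 + 8 + 4 + 2 + 1 = 31 (decimal)
Convert 0o4 (octal) → 4 (decimal)
Compute 31 × 4 = 124
124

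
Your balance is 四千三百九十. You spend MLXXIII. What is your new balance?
Convert 四千三百九十 (Chinese numeral) → 4×1000 + 3×100 + 9×10 = 4390 (decimal)
Convert MLXXIII (Roman numeral) → 1000 + 50 + 10 + 10 + 1 + 1 + 1 = 1073 (decimal)
Compute 4390 - 1073 = 3317
3317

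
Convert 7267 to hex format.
Convert 7267 (decimal) → 7267 = 1×4096 + 12×256 + 6×16 + 3 → 0x1C63 (hexadecimal)
0x1C63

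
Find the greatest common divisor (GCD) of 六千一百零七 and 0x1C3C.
Convert 六千一百零七 (Chinese numeral) → 6×1000 + 1×100 + 7 = 6107 (decimal)
Convert 0x1C3C (hexadecimal) → 1×4096 + 12×256 + 3×16 + 12 = 7228 (decimal)
Compute gcd(6107, 7228) = 1
1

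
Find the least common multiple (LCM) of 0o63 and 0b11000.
Convert 0o63 (octal) → 6×8 + 3 = 51 (decimal)
Convert 0b11000 (binary) → 16 + 8 = 24 (decimal)
Compute lcm(51, 24) = 408
408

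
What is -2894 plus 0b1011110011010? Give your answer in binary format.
Convert 0b1011110011010 (binary) → 4096 + 1024 + 512 + 256 + 128 + 16 + 8 + 2 = 6042 (decimal)
Compute -2894 + 6042 = 3148
Convert 3148 (decimal) → 3148 = 2048 + 1024 + 64 + 8 + 4 → 0b110001001100 (binary)
0b110001001100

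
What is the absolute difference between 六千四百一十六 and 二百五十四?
Convert 六千四百一十六 (Chinese numeral) → 6×1000 + 4×100 + 1×10 + 6 = 6416 (decimal)
Convert 二百五十四 (Chinese numeral) → 2×100 + 5×10 + 4 = 254 (decimal)
Compute |6416 - 254| = 6162
6162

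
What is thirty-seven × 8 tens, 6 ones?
Convert thirty-seven (English words) → 37 (decimal)
Convert 8 tens, 6 ones (place-value notation) → 8×10 + 6 = 86 (decimal)
Compute 37 × 86 = 3182
3182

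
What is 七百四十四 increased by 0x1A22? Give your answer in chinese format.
Convert 七百四十四 (Chinese numeral) → 7×100 + 4×10 + 4 = 744 (decimal)
Convert 0x1A22 (hexadecimal) → 1×4096 + 10×256 + 2×16 + 2 = 6690 (decimal)
Compute 744 + 6690 = 7434
Convert 7434 (decimal) → 7434 = 7×1000 + 4×100 + 3×10 + 4 → 七千四百三十四 (Chinese numeral)
七千四百三十四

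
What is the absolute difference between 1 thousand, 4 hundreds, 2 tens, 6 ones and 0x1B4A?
Convert 1 thousand, 4 hundreds, 2 tens, 6 ones (place-value notation) → 1×1000 + 4×100 + 2×10 + 6 = 1426 (decimal)
Convert 0x1B4A (hexadecimal) → 1×4096 + 11×256 + 4×16 + 10 = 6986 (decimal)
Compute |1426 - 6986| = 5560
5560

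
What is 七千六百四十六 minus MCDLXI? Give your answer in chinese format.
Convert 七千六百四十六 (Chinese numeral) → 7×1000 + 6×100 + 4×10 + 6 = 7646 (decimal)
Convert MCDLXI (Roman numeral) → 1000 + 400 + 50 + 10 + 1 = 1461 (decimal)
Compute 7646 - 1461 = 6185
Convert 6185 (decimal) → 6185 = 6×1000 + 1×100 + 8×10 + 5 → 六千一百八十五 (Chinese numeral)
六千一百八十五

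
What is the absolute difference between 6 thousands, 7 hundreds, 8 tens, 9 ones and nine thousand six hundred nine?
Convert 6 thousands, 7 hundreds, 8 tens, 9 ones (place-value notation) → 6×1000 + 7×100 + 8×10 + 9 = 6789 (decimal)
Convert nine thousand six hundred nine (English words) → 9×1000 + 6×100 + 9 = 9609 (decimal)
Compute |6789 - 9609| = 2820
2820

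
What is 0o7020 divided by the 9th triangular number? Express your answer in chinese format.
Convert 0o7020 (octal) → 7×512 + 2×8 = 3600 (decimal)
Convert the 9th triangular number (triangular index) → 9×10/2 = 45 (decimal)
Compute 3600 ÷ 45 = 80
Convert 80 (decimal) → 80 = 8×10 → 八十 (Chinese numeral)
八十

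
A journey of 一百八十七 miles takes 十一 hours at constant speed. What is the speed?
Convert 一百八十七 (Chinese numeral) → 1×100 + 8×10 + 7 = 187 (decimal)
Convert 十一 (Chinese numeral) → 1×10 + 1 = 11 (decimal)
Compute 187 ÷ 11 = 17
17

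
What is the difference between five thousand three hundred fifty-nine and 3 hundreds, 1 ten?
Convert five thousand three hundred fifty-nine (English words) → 5×1000 + 3×100 + 59 = 5359 (decimal)
Convert 3 hundreds, 1 ten (place-value notation) → 3×100 + 1×10 = 310 (decimal)
Difference: |5359 - 310| = 5049
5049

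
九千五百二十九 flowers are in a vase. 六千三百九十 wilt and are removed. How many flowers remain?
Convert 九千五百二十九 (Chinese numeral) → 9×1000 + 5×100 + 2×10 + 9 = 9529 (decimal)
Convert 六千三百九十 (Chinese numeral) → 6×1000 + 3×100 + 9×10 = 6390 (decimal)
Compute 9529 - 6390 = 3139
3139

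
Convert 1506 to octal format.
Convert 1506 (decimal) → 1506 = 2×512 + 7×64 + 4×8 + 2 → 0o2742 (octal)
0o2742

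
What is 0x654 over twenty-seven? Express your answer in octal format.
Convert 0x654 (hexadecimal) → 6×256 + 5×16 + 4 = 1620 (decimal)
Convert twenty-seven (English words) → 27 (decimal)
Compute 1620 ÷ 27 = 60
Convert 60 (decimal) → 60 = 7×8 + 4 → 0o74 (octal)
0o74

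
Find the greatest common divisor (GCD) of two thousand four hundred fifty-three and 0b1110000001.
Convert two thousand four hundred fifty-three (English words) → 2×1000 + 4×100 + 53 = 2453 (decimal)
Convert 0b1110000001 (binary) → 512 + 256 + 128 + 1 = 897 (decimal)
Compute gcd(2453, 897) = 1
1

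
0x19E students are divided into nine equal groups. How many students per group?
Convert 0x19E (hexadecimal) → 1×256 + 9×16 + 14 = 414 (decimal)
Convert nine (English words) → 9 (decimal)
Compute 414 ÷ 9 = 46
46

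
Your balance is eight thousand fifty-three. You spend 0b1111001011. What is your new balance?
Convert eight thousand fifty-three (English words) → 8×1000 + 53 = 8053 (decimal)
Convert 0b1111001011 (binary) → 512 + 256 + 128 + 64 + 8 + 2 + 1 = 971 (decimal)
Compute 8053 - 971 = 7082
7082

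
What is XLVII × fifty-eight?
Convert XLVII (Roman numeral) → 40 + 5 + 1 + 1 = 47 (decimal)
Convert fifty-eight (English words) → 58 (decimal)
Compute 47 × 58 = 2726
2726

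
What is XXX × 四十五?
Convert XXX (Roman numeral) → 10 + 10 + 10 = 30 (decimal)
Convert 四十五 (Chinese numeral) → 4×10 + 5 = 45 (decimal)
Compute 30 × 45 = 1350
1350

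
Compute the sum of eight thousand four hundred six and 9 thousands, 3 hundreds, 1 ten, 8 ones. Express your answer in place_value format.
Convert eight thousand four hundred six (English words) → 8×1000 + 4×100 + 6 = 8406 (decimal)
Convert 9 thousands, 3 hundreds, 1 ten, 8 ones (place-value notation) → 9×1000 + 3×100 + 1×10 + 8 = 9318 (decimal)
Compute 8406 + 9318 = 17724
Convert 17724 (decimal) → 17724 = 17×1000 + 7×100 + 2×10 + 4 → 17 thousands, 7 hundreds, 2 tens, 4 ones (place-value notation)
17 thousands, 7 hundreds, 2 tens, 4 ones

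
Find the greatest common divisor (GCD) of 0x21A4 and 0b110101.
Convert 0x21A4 (hexadecimal) → 2×4096 + 1×256 + 10×16 + 4 = 8612 (decimal)
Convert 0b110101 (binary) → 32 + 16 + 4 + 1 = 53 (decimal)
Compute gcd(8612, 53) = 1
1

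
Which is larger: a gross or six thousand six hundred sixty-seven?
Convert a gross (colloquial) → 144 (decimal)
Convert six thousand six hundred sixty-seven (English words) → 6×1000 + 6×100 + 67 = 6667 (decimal)
Compare 144 vs 6667: larger = 6667
6667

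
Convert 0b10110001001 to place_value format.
Convert 0b10110001001 (binary) → 1024 + 256 + 128 + 8 + 1 = 1417 (decimal)
Convert 1417 (decimal) → 1417 = 1×1000 + 4×100 + 1×10 + 7 → 1 thousand, 4 hundreds, 1 ten, 7 ones (place-value notation)
1 thousand, 4 hundreds, 1 ten, 7 ones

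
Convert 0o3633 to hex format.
Convert 0o3633 (octal) → 3×512 + 6×64 + 3×8 + 3 = 1947 (decimal)
Convert 1947 (decimal) → 1947 = 7×256 + 9×16 + 11 → 0x79B (hexadecimal)
0x79B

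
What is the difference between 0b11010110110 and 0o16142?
Convert 0b11010110110 (binary) → 1024 + 512 + 128 + 32 + 16 + 4 + 2 = 1718 (decimal)
Convert 0o16142 (octal) → 1×4096 + 6×512 + 1×64 + 4×8 + 2 = 7266 (decimal)
Difference: |1718 - 7266| = 5548
5548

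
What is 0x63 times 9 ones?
Convert 0x63 (hexadecimal) → 6×16 + 3 = 99 (decimal)
Convert 9 ones (place-value notation) → 9 (decimal)
Compute 99 × 9 = 891
891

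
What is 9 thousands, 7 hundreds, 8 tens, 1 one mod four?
Convert 9 thousands, 7 hundreds, 8 tens, 1 one (place-value notation) → 9×1000 + 7×100 + 8×10 + 1 = 9781 (decimal)
Convert four (English words) → 4 (decimal)
Compute 9781 mod 4 = 1
1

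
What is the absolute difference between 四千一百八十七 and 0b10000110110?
Convert 四千一百八十七 (Chinese numeral) → 4×1000 + 1×100 + 8×10 + 7 = 4187 (decimal)
Convert 0b10000110110 (binary) → 1024 + 32 + 16 + 4 + 2 = 1078 (decimal)
Compute |4187 - 1078| = 3109
3109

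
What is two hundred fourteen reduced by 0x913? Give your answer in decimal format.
Convert two hundred fourteen (English words) → 2×100 + 14 = 214 (decimal)
Convert 0x913 (hexadecimal) → 9×256 + 1×16 + 3 = 2323 (decimal)
Compute 214 - 2323 = -2109
-2109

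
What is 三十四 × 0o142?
Convert 三十四 (Chinese numeral) → 3×10 + 4 = 34 (decimal)
Convert 0o142 (octal) → 1×64 + 4×8 + 2 = 98 (decimal)
Compute 34 × 98 = 3332
3332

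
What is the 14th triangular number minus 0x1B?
The 14th triangular number = 14×15/2 = 105
Convert 0x1B (hexadecimal) → 1×16 + 11 = 27 (decimal)
Compute 105 - 27 = 78
78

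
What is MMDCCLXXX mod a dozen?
Convert MMDCCLXXX (Roman numeral) → 1000 + 1000 + 500 + 100 + 100 + 50 + 10 + 10 + 10 = 2780 (decimal)
Convert a dozen (colloquial) → 12 (decimal)
Compute 2780 mod 12 = 8
8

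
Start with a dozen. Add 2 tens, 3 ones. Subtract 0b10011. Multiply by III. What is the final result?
Convert a dozen (colloquial) → 12 (decimal)
Start: 12
Convert 2 tens, 3 ones (place-value notation) → 2×10 + 3 = 23 (decimal)
12 + 23 = 35
Convert 0b10011 (binary) → 16 + 2 + 1 = 19 (decimal)
35 - 19 = 16
Convert III (Roman numeral) → 1 + 1 + 1 = 3 (decimal)
16 × 3 = 48
48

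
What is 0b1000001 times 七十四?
Convert 0b1000001 (binary) → 64 + 1 = 65 (decimal)
Convert 七十四 (Chinese numeral) → 7×10 + 4 = 74 (decimal)
Compute 65 × 74 = 4810
4810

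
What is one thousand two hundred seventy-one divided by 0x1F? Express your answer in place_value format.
Convert one thousand two hundred seventy-one (English words) → 1×1000 + 2×100 + 71 = 1271 (decimal)
Convert 0x1F (hexadecimal) → 1×16 + 15 = 31 (decimal)
Compute 1271 ÷ 31 = 41
Convert 41 (decimal) → 41 = 4×10 + 1 → 4 tens, 1 one (place-value notation)
4 tens, 1 one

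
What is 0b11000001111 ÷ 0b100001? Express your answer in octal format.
Convert 0b11000001111 (binary) → 1024 + 512 + 8 + 4 + 2 + 1 = 1551 (decimal)
Convert 0b100001 (binary) → 32 + 1 = 33 (decimal)
Compute 1551 ÷ 33 = 47
Convert 47 (decimal) → 47 = 5×8 + 7 → 0o57 (octal)
0o57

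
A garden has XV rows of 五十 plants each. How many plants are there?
Convert 五十 (Chinese numeral) → 5×10 = 50 (decimal)
Convert XV (Roman numeral) → 10 + 5 = 15 (decimal)
Compute 50 × 15 = 750
750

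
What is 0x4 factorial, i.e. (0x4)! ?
Convert 0x4 (hexadecimal) → 4 (decimal)
Compute 4! = 24
24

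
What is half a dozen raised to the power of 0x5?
Convert half a dozen (colloquial) → 6 (decimal)
Convert 0x5 (hexadecimal) → 5 (decimal)
Compute 6 ^ 5 = 7776
7776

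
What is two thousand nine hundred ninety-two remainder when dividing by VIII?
Convert two thousand nine hundred ninety-two (English words) → 2×1000 + 9×100 + 92 = 2992 (decimal)
Convert VIII (Roman numeral) → 5 + 1 + 1 + 1 = 8 (decimal)
Compute 2992 mod 8 = 0
0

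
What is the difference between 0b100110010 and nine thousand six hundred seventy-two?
Convert 0b100110010 (binary) → 256 + 32 + 16 + 2 = 306 (decimal)
Convert nine thousand six hundred seventy-two (English words) → 9×1000 + 6×100 + 72 = 9672 (decimal)
Difference: |306 - 9672| = 9366
9366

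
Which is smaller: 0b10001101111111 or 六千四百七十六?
Convert 0b10001101111111 (binary) → 8192 + 512 + 256 + 64 + 32 + 16 + 8 + 4 + 2 + 1 = 9087 (decimal)
Convert 六千四百七十六 (Chinese numeral) → 6×1000 + 4×100 + 7×10 + 6 = 6476 (decimal)
Compare 9087 vs 6476: smaller = 6476
6476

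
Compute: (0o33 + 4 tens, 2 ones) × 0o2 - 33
Convert 0o33 (octal) → 3×8 + 3 = 27 (decimal)
Convert 4 tens, 2 ones (place-value notation) → 4×10 + 2 = 42 (decimal)
Convert 0o2 (octal) → 2 (decimal)
Expression in decimal: (27 + 42) × 2 - 33
Parentheses first: 27 + 42 = 69
Multiply: 69 × 2 = 138
Subtract: 138 - 33 = 105
105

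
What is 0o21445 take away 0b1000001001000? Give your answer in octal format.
Convert 0o21445 (octal) → 2×4096 + 1×512 + 4×64 + 4×8 + 5 = 8997 (decimal)
Convert 0b1000001001000 (binary) → 4096 + 64 + 8 = 4168 (decimal)
Compute 8997 - 4168 = 4829
Convert 4829 (decimal) → 4829 = 1×4096 + 1×512 + 3×64 + 3×8 + 5 → 0o11335 (octal)
0o11335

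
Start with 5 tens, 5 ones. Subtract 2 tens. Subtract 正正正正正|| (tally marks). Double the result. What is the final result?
Convert 5 tens, 5 ones (place-value notation) → 5×10 + 5 = 55 (decimal)
Start: 55
Convert 2 tens (place-value notation) → 2×10 = 20 (decimal)
55 - 20 = 35
Convert 正正正正正|| (tally marks) → 5 + 5 + 5 + 5 + 5 + 2 = 27 (decimal)
35 - 27 = 8
8 × 2 = 16
16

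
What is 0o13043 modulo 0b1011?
Convert 0o13043 (octal) → 1×4096 + 3×512 + 4×8 + 3 = 5667 (decimal)
Convert 0b1011 (binary) → 8 + 2 + 1 = 11 (decimal)
Compute 5667 mod 11 = 2
2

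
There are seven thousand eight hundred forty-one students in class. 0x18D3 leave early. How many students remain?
Convert seven thousand eight hundred forty-one (English words) → 7×1000 + 8×100 + 41 = 7841 (decimal)
Convert 0x18D3 (hexadecimal) → 1×4096 + 8×256 + 13×16 + 3 = 6355 (decimal)
Compute 7841 - 6355 = 1486
1486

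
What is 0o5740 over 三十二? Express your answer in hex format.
Convert 0o5740 (octal) → 5×512 + 7×64 + 4×8 = 3040 (decimal)
Convert 三十二 (Chinese numeral) → 3×10 + 2 = 32 (decimal)
Compute 3040 ÷ 32 = 95
Convert 95 (decimal) → 95 = 5×16 + 15 → 0x5F (hexadecimal)
0x5F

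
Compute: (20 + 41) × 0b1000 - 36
Convert 0b1000 (binary) → 8 (decimal)
Expression in decimal: (20 + 41) × 8 - 36
Parentheses first: 20 + 41 = 61
Multiply: 61 × 8 = 488
Subtract: 488 - 36 = 452
452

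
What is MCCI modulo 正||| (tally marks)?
Convert MCCI (Roman numeral) → 1000 + 100 + 100 + 1 = 1201 (decimal)
Convert 正||| (tally marks) → 5 + 3 = 8 (decimal)
Compute 1201 mod 8 = 1
1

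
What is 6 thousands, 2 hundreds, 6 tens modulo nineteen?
Convert 6 thousands, 2 hundreds, 6 tens (place-value notation) → 6×1000 + 2×100 + 6×10 = 6260 (decimal)
Convert nineteen (English words) → 19 (decimal)
Compute 6260 mod 19 = 9
9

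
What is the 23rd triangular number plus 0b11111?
The 23rd triangular number = 23×24/2 = 276
Convert 0b11111 (binary) → 16 + 8 + 4 + 2 + 1 = 31 (decimal)
Compute 276 + 31 = 307
307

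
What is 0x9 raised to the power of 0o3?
Convert 0x9 (hexadecimal) → 9 (decimal)
Convert 0o3 (octal) → 3 (decimal)
Compute 9 ^ 3 = 729
729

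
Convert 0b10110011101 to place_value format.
Convert 0b10110011101 (binary) → 1024 + 256 + 128 + 16 + 8 + 4 + 1 = 1437 (decimal)
Convert 1437 (decimal) → 1437 = 1×1000 + 4×100 + 3×10 + 7 → 1 thousand, 4 hundreds, 3 tens, 7 ones (place-value notation)
1 thousand, 4 hundreds, 3 tens, 7 ones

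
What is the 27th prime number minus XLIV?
The 27th prime number = 103
Convert XLIV (Roman numeral) → 40 + 4 = 44 (decimal)
Compute 103 - 44 = 59
59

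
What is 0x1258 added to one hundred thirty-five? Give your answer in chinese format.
Convert 0x1258 (hexadecimal) → 1×4096 + 2×256 + 5×16 + 8 = 4696 (decimal)
Convert one hundred thirty-five (English words) → 1×100 + 35 = 135 (decimal)
Compute 4696 + 135 = 4831
Convert 4831 (decimal) → 4831 = 4×1000 + 8×100 + 3×10 + 1 → 四千八百三十一 (Chinese numeral)
四千八百三十一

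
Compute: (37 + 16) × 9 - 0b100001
Convert 0b100001 (binary) → 32 + 1 = 33 (decimal)
Expression in decimal: (37 + 16) × 9 - 33
Parentheses first: 37 + 16 = 53
Multiply: 53 × 9 = 477
Subtract: 477 - 33 = 444
444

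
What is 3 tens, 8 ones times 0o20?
Convert 3 tens, 8 ones (place-value notation) → 3×10 + 8 = 38 (decimal)
Convert 0o20 (octal) → 2×8 = 16 (decimal)
Compute 38 × 16 = 608
608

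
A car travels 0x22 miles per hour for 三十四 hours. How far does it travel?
Convert 0x22 (hexadecimal) → 2×16 + 2 = 34 (decimal)
Convert 三十四 (Chinese numeral) → 3×10 + 4 = 34 (decimal)
Compute 34 × 34 = 1156
1156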